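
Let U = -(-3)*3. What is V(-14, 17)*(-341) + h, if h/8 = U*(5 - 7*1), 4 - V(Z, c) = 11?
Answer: 2243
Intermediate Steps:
V(Z, c) = -7 (V(Z, c) = 4 - 1*11 = 4 - 11 = -7)
U = 9 (U = -1*(-9) = 9)
h = -144 (h = 8*(9*(5 - 7*1)) = 8*(9*(5 - 7)) = 8*(9*(-2)) = 8*(-18) = -144)
V(-14, 17)*(-341) + h = -7*(-341) - 144 = 2387 - 144 = 2243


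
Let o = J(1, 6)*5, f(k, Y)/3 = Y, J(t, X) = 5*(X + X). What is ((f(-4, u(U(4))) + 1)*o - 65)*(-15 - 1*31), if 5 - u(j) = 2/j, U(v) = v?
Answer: -197110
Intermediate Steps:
u(j) = 5 - 2/j
J(t, X) = 10*X (J(t, X) = 5*(2*X) = 10*X)
f(k, Y) = 3*Y
o = 300 (o = (10*6)*5 = 60*5 = 300)
((f(-4, u(U(4))) + 1)*o - 65)*(-15 - 1*31) = ((3*(5 - 2/4) + 1)*300 - 65)*(-15 - 1*31) = ((3*(5 - 2*¼) + 1)*300 - 65)*(-15 - 31) = ((3*(5 - ½) + 1)*300 - 65)*(-46) = ((3*(9/2) + 1)*300 - 65)*(-46) = ((27/2 + 1)*300 - 65)*(-46) = ((29/2)*300 - 65)*(-46) = (4350 - 65)*(-46) = 4285*(-46) = -197110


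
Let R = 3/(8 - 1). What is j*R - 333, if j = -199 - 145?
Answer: -3363/7 ≈ -480.43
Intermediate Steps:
j = -344
R = 3/7 ≈ 0.42857
j*R - 333 = -344*3/7 - 333 = -1032/7 - 333 = -3363/7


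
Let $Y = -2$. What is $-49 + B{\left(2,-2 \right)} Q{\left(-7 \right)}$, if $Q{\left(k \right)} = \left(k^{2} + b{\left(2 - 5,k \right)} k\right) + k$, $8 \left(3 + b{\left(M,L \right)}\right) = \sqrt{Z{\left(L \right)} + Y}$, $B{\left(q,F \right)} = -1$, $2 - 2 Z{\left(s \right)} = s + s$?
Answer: $-112 + \frac{7 \sqrt{6}}{8} \approx -109.86$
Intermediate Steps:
$Z{\left(s \right)} = 1 - s$ ($Z{\left(s \right)} = 1 - \frac{s + s}{2} = 1 - \frac{2 s}{2} = 1 - s$)
$b{\left(M,L \right)} = -3 + \frac{\sqrt{-1 - L}}{8}$ ($b{\left(M,L \right)} = -3 + \frac{\sqrt{\left(1 - L\right) - 2}}{8} = -3 + \frac{\sqrt{-1 - L}}{8}$)
$Q{\left(k \right)} = k + k^{2} + k \left(-3 + \frac{\sqrt{-1 - k}}{8}\right)$ ($Q{\left(k \right)} = \left(k^{2} + \left(-3 + \frac{\sqrt{-1 - k}}{8}\right) k\right) + k = \left(k^{2} + k \left(-3 + \frac{\sqrt{-1 - k}}{8}\right)\right) + k = k + k^{2} + k \left(-3 + \frac{\sqrt{-1 - k}}{8}\right)$)
$-49 + B{\left(2,-2 \right)} Q{\left(-7 \right)} = -49 - \frac{1}{8} \left(-7\right) \left(-16 + \sqrt{-1 - -7} + 8 \left(-7\right)\right) = -49 - \frac{1}{8} \left(-7\right) \left(-16 + \sqrt{-1 + 7} - 56\right) = -49 - \frac{1}{8} \left(-7\right) \left(-16 + \sqrt{6} - 56\right) = -49 - \frac{1}{8} \left(-7\right) \left(-72 + \sqrt{6}\right) = -49 - \left(63 - \frac{7 \sqrt{6}}{8}\right) = -112 + \frac{7 \sqrt{6}}{8}$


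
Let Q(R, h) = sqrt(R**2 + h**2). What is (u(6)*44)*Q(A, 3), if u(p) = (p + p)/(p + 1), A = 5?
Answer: 528*sqrt(34)/7 ≈ 439.82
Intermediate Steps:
u(p) = 2*p/(1 + p) (u(p) = (2*p)/(1 + p) = 2*p/(1 + p))
(u(6)*44)*Q(A, 3) = ((2*6/(1 + 6))*44)*sqrt(5**2 + 3**2) = ((2*6/7)*44)*sqrt(25 + 9) = ((2*6*(1/7))*44)*sqrt(34) = ((12/7)*44)*sqrt(34) = 528*sqrt(34)/7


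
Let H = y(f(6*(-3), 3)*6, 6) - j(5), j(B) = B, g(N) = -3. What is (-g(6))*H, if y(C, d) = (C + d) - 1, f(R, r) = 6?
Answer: 108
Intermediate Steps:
y(C, d) = -1 + C + d
H = 36 (H = (-1 + 6*6 + 6) - 1*5 = (-1 + 36 + 6) - 5 = 41 - 5 = 36)
(-g(6))*H = -1*(-3)*36 = 3*36 = 108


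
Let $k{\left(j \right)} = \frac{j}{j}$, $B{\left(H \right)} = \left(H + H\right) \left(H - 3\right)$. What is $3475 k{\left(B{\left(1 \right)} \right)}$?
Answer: $3475$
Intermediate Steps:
$B{\left(H \right)} = 2 H \left(-3 + H\right)$
$k{\left(j \right)} = 1$
$3475 k{\left(B{\left(1 \right)} \right)} = 3475 \cdot 1 = 3475$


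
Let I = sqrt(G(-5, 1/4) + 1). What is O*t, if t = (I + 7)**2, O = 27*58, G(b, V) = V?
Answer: 157383/2 + 10962*sqrt(5) ≈ 1.0320e+5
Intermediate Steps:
I = sqrt(5)/2 (I = sqrt(1/4 + 1) = sqrt(5/4) = sqrt(5)/2 ≈ 1.1180)
O = 1566
t = (7 + sqrt(5)/2)**2 (t = (sqrt(5)/2 + 7)**2 = (7 + sqrt(5)/2)**2 ≈ 65.902)
O*t = 1566*((14 + sqrt(5))**2/4) = 783*(14 + sqrt(5))**2/2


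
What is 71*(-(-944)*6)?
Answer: 402144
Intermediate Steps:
71*(-(-944)*6) = 71*(-236*(-24)) = 71*5664 = 402144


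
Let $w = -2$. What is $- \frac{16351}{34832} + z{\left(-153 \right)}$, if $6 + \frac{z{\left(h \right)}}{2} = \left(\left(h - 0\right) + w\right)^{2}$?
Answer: $\frac{1673243265}{34832} \approx 48038.0$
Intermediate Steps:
$z{\left(h \right)} = -12 + 2 \left(-2 + h\right)^{2}$ ($z{\left(h \right)} = -12 + 2 \left(\left(h - 0\right) - 2\right)^{2} = -12 + 2 \left(\left(h + 0\right) - 2\right)^{2} = -12 + 2 \left(h - 2\right)^{2} = -12 + 2 \left(-2 + h\right)^{2}$)
$- \frac{16351}{34832} + z{\left(-153 \right)} = - \frac{16351}{34832} - \left(12 - 2 \left(-2 - 153\right)^{2}\right) = \left(-16351\right) \frac{1}{34832} - \left(12 - 2 \left(-155\right)^{2}\right) = - \frac{16351}{34832} + \left(-12 + 2 \cdot 24025\right) = - \frac{16351}{34832} + \left(-12 + 48050\right) = - \frac{16351}{34832} + 48038 = \frac{1673243265}{34832}$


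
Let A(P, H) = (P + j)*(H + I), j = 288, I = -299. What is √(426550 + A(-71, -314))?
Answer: √293529 ≈ 541.78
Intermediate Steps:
A(P, H) = (-299 + H)*(288 + P) (A(P, H) = (P + 288)*(H - 299) = (288 + P)*(-299 + H) = (-299 + H)*(288 + P))
√(426550 + A(-71, -314)) = √(426550 + (-86112 - 299*(-71) + 288*(-314) - 314*(-71))) = √(426550 + (-86112 + 21229 - 90432 + 22294)) = √(426550 - 133021) = √293529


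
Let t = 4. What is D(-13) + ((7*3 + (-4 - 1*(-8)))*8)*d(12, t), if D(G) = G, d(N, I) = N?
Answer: 2387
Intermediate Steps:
D(-13) + ((7*3 + (-4 - 1*(-8)))*8)*d(12, t) = -13 + ((7*3 + (-4 - 1*(-8)))*8)*12 = -13 + ((21 + (-4 + 8))*8)*12 = -13 + ((21 + 4)*8)*12 = -13 + (25*8)*12 = -13 + 200*12 = -13 + 2400 = 2387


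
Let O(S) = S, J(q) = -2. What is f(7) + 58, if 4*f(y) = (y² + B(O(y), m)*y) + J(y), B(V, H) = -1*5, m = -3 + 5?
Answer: 61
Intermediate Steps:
m = 2
B(V, H) = -5
f(y) = -½ - 5*y/4 + y²/4 (f(y) = ((y² - 5*y) - 2)/4 = (-2 + y² - 5*y)/4 = -½ - 5*y/4 + y²/4)
f(7) + 58 = (-½ - 5/4*7 + (¼)*7²) + 58 = (-½ - 35/4 + (¼)*49) + 58 = (-½ - 35/4 + 49/4) + 58 = 3 + 58 = 61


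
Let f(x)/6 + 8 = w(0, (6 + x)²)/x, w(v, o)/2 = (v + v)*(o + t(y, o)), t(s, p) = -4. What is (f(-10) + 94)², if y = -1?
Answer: 2116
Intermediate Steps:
w(v, o) = 4*v*(-4 + o) (w(v, o) = 2*((v + v)*(o - 4)) = 2*((2*v)*(-4 + o)) = 2*(2*v*(-4 + o)) = 4*v*(-4 + o))
f(x) = -48 (f(x) = -48 + 6*((4*0*(-4 + (6 + x)²))/x) = -48 + 6*(0/x) = -48 + 6*0 = -48 + 0 = -48)
(f(-10) + 94)² = (-48 + 94)² = 46² = 2116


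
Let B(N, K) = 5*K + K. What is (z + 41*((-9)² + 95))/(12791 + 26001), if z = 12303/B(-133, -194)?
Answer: 2795707/15051296 ≈ 0.18575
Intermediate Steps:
B(N, K) = 6*K
z = -4101/388 (z = 12303/((6*(-194))) = 12303/(-1164) = 12303*(-1/1164) = -4101/388 ≈ -10.570)
(z + 41*((-9)² + 95))/(12791 + 26001) = (-4101/388 + 41*((-9)² + 95))/(12791 + 26001) = (-4101/388 + 41*(81 + 95))/38792 = (-4101/388 + 41*176)*(1/38792) = (-4101/388 + 7216)*(1/38792) = (2795707/388)*(1/38792) = 2795707/15051296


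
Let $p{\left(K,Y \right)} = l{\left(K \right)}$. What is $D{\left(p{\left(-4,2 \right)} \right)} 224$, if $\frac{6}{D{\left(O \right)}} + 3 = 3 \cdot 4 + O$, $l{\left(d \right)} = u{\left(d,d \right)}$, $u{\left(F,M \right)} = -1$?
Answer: $168$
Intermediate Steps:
$l{\left(d \right)} = -1$
$p{\left(K,Y \right)} = -1$
$D{\left(O \right)} = \frac{6}{9 + O}$ ($D{\left(O \right)} = \frac{6}{-3 + \left(3 \cdot 4 + O\right)} = \frac{6}{-3 + \left(12 + O\right)} = \frac{6}{9 + O}$)
$D{\left(p{\left(-4,2 \right)} \right)} 224 = \frac{6}{9 - 1} \cdot 224 = \frac{6}{8} \cdot 224 = 6 \cdot \frac{1}{8} \cdot 224 = \frac{3}{4} \cdot 224 = 168$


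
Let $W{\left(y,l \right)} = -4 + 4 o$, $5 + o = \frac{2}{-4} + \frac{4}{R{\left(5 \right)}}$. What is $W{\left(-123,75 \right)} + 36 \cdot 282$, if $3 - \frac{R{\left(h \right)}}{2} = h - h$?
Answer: $\frac{30386}{3} \approx 10129.0$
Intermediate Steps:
$R{\left(h \right)} = 6$ ($R{\left(h \right)} = 6 - 2 \left(h - h\right) = 6 - 0 = 6 + 0 = 6$)
$o = - \frac{29}{6}$ ($o = -5 + \left(\frac{2}{-4} + \frac{4}{6}\right) = -5 + \left(2 \left(- \frac{1}{4}\right) + 4 \cdot \frac{1}{6}\right) = -5 + \left(- \frac{1}{2} + \frac{2}{3}\right) = -5 + \frac{1}{6} = - \frac{29}{6} \approx -4.8333$)
$W{\left(y,l \right)} = - \frac{70}{3}$ ($W{\left(y,l \right)} = -4 + 4 \left(- \frac{29}{6}\right) = -4 - \frac{58}{3} = - \frac{70}{3}$)
$W{\left(-123,75 \right)} + 36 \cdot 282 = - \frac{70}{3} + 36 \cdot 282 = - \frac{70}{3} + 10152 = \frac{30386}{3}$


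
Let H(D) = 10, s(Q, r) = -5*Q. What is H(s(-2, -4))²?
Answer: 100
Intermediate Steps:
H(s(-2, -4))² = 10² = 100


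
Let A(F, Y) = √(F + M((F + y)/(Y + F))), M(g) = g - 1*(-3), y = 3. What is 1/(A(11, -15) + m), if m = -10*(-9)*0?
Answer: √42/21 ≈ 0.30861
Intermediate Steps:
M(g) = 3 + g (M(g) = g + 3 = 3 + g)
m = 0 (m = 90*0 = 0)
A(F, Y) = √(3 + F + (3 + F)/(F + Y)) (A(F, Y) = √(F + (3 + (F + 3)/(Y + F))) = √(F + (3 + (3 + F)/(F + Y))) = √(3 + F + (3 + F)/(F + Y)))
1/(A(11, -15) + m) = 1/(√((3 + 3*(-15) + 4*11 + 11*(11 - 15))/(11 - 15)) + 0) = 1/(√((3 - 45 + 44 + 11*(-4))/(-4)) + 0) = 1/(√(-(3 - 45 + 44 - 44)/4) + 0) = 1/(√(-¼*(-42)) + 0) = 1/(√(21/2) + 0) = 1/(√42/2 + 0) = 1/(√42/2) = √42/21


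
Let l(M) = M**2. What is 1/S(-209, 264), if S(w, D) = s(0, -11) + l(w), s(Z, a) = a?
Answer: 1/43670 ≈ 2.2899e-5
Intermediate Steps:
S(w, D) = -11 + w**2
1/S(-209, 264) = 1/(-11 + (-209)**2) = 1/(-11 + 43681) = 1/43670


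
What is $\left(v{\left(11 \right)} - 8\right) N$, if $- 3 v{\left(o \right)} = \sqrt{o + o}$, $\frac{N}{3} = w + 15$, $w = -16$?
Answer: $24 + \sqrt{22} \approx 28.69$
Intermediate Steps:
$N = -3$ ($N = 3 \left(-16 + 15\right) = 3 \left(-1\right) = -3$)
$v{\left(o \right)} = - \frac{\sqrt{2} \sqrt{o}}{3}$ ($v{\left(o \right)} = - \frac{\sqrt{o + o}}{3} = - \frac{\sqrt{2 o}}{3} = - \frac{\sqrt{2} \sqrt{o}}{3}$)
$\left(v{\left(11 \right)} - 8\right) N = \left(- \frac{\sqrt{2} \sqrt{11}}{3} - 8\right) \left(-3\right) = \left(- \frac{\sqrt{22}}{3} - 8\right) \left(-3\right) = \left(-8 - \frac{\sqrt{22}}{3}\right) \left(-3\right) = 24 + \sqrt{22}$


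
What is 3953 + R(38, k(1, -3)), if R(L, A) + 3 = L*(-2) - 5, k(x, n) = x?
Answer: 3869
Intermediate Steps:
R(L, A) = -8 - 2*L (R(L, A) = -3 + (L*(-2) - 5) = -3 + (-2*L - 5) = -3 + (-5 - 2*L) = -8 - 2*L)
3953 + R(38, k(1, -3)) = 3953 + (-8 - 2*38) = 3953 + (-8 - 76) = 3953 - 84 = 3869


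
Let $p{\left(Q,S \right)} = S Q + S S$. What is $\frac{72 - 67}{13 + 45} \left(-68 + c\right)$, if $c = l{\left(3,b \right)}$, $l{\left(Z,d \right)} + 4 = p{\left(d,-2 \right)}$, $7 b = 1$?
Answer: $- \frac{1195}{203} \approx -5.8867$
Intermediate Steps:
$p{\left(Q,S \right)} = S^{2} + Q S$ ($p{\left(Q,S \right)} = Q S + S^{2} = S^{2} + Q S$)
$b = \frac{1}{7}$ ($b = \frac{1}{7} \cdot 1 = \frac{1}{7} \approx 0.14286$)
$l{\left(Z,d \right)} = - 2 d$ ($l{\left(Z,d \right)} = -4 - 2 \left(d - 2\right) = -4 - 2 \left(-2 + d\right) = -4 - \left(-4 + 2 d\right) = - 2 d$)
$c = - \frac{2}{7}$ ($c = \left(-2\right) \frac{1}{7} = - \frac{2}{7} \approx -0.28571$)
$\frac{72 - 67}{13 + 45} \left(-68 + c\right) = \frac{72 - 67}{13 + 45} \left(-68 - \frac{2}{7}\right) = \frac{5}{58} \left(- \frac{478}{7}\right) = - \frac{1195}{203}$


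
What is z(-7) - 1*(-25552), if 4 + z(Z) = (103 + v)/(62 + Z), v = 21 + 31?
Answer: 281059/11 ≈ 25551.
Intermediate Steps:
v = 52
z(Z) = -4 + 155/(62 + Z) (z(Z) = -4 + (103 + 52)/(62 + Z) = -4 + 155/(62 + Z))
z(-7) - 1*(-25552) = (-93 - 4*(-7))/(62 - 7) - 1*(-25552) = (-93 + 28)/55 + 25552 = (1/55)*(-65) + 25552 = -13/11 + 25552 = 281059/11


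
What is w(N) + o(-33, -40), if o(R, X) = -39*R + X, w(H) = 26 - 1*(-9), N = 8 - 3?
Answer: 1282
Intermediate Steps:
N = 5
w(H) = 35 (w(H) = 26 + 9 = 35)
o(R, X) = X - 39*R
w(N) + o(-33, -40) = 35 + (-40 - 39*(-33)) = 35 + (-40 + 1287) = 35 + 1247 = 1282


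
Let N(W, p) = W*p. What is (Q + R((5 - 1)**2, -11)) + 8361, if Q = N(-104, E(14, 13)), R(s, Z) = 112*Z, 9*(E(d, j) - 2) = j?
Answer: 60937/9 ≈ 6770.8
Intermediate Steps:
E(d, j) = 2 + j/9
Q = -3224/9 (Q = -104*(2 + (1/9)*13) = -104*(2 + 13/9) = -104*31/9 = -3224/9 ≈ -358.22)
(Q + R((5 - 1)**2, -11)) + 8361 = (-3224/9 + 112*(-11)) + 8361 = (-3224/9 - 1232) + 8361 = -14312/9 + 8361 = 60937/9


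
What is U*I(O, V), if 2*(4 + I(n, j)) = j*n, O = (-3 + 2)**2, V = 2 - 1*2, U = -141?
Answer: 564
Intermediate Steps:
V = 0 (V = 2 - 2 = 0)
O = 1 (O = (-1)**2 = 1)
I(n, j) = -4 + j*n/2 (I(n, j) = -4 + (j*n)/2 = -4 + j*n/2)
U*I(O, V) = -141*(-4 + (1/2)*0*1) = -141*(-4 + 0) = -141*(-4) = 564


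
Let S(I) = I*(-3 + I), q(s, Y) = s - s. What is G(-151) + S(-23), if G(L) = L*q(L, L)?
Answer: 598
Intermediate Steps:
q(s, Y) = 0
G(L) = 0 (G(L) = L*0 = 0)
G(-151) + S(-23) = 0 - 23*(-3 - 23) = 0 - 23*(-26) = 0 + 598 = 598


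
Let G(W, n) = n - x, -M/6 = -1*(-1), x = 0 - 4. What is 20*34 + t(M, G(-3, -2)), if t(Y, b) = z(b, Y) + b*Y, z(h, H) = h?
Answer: 670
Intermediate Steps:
x = -4
M = -6 (M = -(-6)*(-1) = -6*1 = -6)
G(W, n) = 4 + n (G(W, n) = n - 1*(-4) = n + 4 = 4 + n)
t(Y, b) = b + Y*b (t(Y, b) = b + b*Y = b + Y*b)
20*34 + t(M, G(-3, -2)) = 20*34 + (4 - 2)*(1 - 6) = 680 + 2*(-5) = 680 - 10 = 670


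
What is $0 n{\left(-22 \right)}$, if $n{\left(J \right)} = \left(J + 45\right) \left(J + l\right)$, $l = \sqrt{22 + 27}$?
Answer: $0$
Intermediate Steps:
$l = 7$ ($l = \sqrt{49} = 7$)
$n{\left(J \right)} = \left(7 + J\right) \left(45 + J\right)$ ($n{\left(J \right)} = \left(J + 45\right) \left(J + 7\right) = \left(45 + J\right) \left(7 + J\right) = \left(7 + J\right) \left(45 + J\right)$)
$0 n{\left(-22 \right)} = 0 \left(315 + \left(-22\right)^{2} + 52 \left(-22\right)\right) = 0 \left(315 + 484 - 1144\right) = 0 \left(-345\right) = 0$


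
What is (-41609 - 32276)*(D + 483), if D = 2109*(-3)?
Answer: 431783940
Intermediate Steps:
D = -6327
(-41609 - 32276)*(D + 483) = (-41609 - 32276)*(-6327 + 483) = -73885*(-5844) = 431783940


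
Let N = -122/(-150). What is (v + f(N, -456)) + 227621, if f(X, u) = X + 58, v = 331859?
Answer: 41965411/75 ≈ 5.5954e+5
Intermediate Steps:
N = 61/75 (N = -122*(-1/150) = 61/75 ≈ 0.81333)
f(X, u) = 58 + X
(v + f(N, -456)) + 227621 = (331859 + (58 + 61/75)) + 227621 = (331859 + 4411/75) + 227621 = 24893836/75 + 227621 = 41965411/75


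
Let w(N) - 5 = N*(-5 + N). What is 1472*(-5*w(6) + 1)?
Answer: -79488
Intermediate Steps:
w(N) = 5 + N*(-5 + N)
1472*(-5*w(6) + 1) = 1472*(-5*(5 + 6**2 - 5*6) + 1) = 1472*(-5*(5 + 36 - 30) + 1) = 1472*(-5*11 + 1) = 1472*(-55 + 1) = 1472*(-54) = -79488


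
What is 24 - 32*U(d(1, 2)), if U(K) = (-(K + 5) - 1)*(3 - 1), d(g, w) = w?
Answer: 536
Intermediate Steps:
U(K) = -12 - 2*K (U(K) = (-(5 + K) - 1)*2 = ((-5 - K) - 1)*2 = (-6 - K)*2 = -12 - 2*K)
24 - 32*U(d(1, 2)) = 24 - 32*(-12 - 2*2) = 24 - 32*(-12 - 4) = 24 - 32*(-16) = 24 + 512 = 536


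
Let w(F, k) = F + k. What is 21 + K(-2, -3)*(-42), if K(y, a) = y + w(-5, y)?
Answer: 399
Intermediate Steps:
K(y, a) = -5 + 2*y (K(y, a) = y + (-5 + y) = -5 + 2*y)
21 + K(-2, -3)*(-42) = 21 + (-5 + 2*(-2))*(-42) = 21 + (-5 - 4)*(-42) = 21 - 9*(-42) = 21 + 378 = 399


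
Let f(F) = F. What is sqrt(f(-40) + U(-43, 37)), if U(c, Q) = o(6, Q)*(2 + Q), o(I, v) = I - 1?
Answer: sqrt(155) ≈ 12.450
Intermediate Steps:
o(I, v) = -1 + I
U(c, Q) = 10 + 5*Q (U(c, Q) = (-1 + 6)*(2 + Q) = 5*(2 + Q) = 10 + 5*Q)
sqrt(f(-40) + U(-43, 37)) = sqrt(-40 + (10 + 5*37)) = sqrt(-40 + (10 + 185)) = sqrt(-40 + 195) = sqrt(155)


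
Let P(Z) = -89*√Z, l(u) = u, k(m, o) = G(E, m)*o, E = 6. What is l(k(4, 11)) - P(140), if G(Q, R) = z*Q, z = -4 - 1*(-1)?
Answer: -198 + 178*√35 ≈ 855.06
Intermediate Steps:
z = -3 (z = -4 + 1 = -3)
G(Q, R) = -3*Q
k(m, o) = -18*o (k(m, o) = (-3*6)*o = -18*o)
l(k(4, 11)) - P(140) = -18*11 - (-89)*√140 = -198 - (-89)*2*√35 = -198 - (-178)*√35 = -198 + 178*√35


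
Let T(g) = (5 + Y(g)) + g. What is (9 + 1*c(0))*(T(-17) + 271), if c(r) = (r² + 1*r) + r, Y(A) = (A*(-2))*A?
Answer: -2871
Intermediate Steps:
Y(A) = -2*A² (Y(A) = (-2*A)*A = -2*A²)
c(r) = r² + 2*r (c(r) = (r² + r) + r = (r + r²) + r = r² + 2*r)
T(g) = 5 + g - 2*g² (T(g) = (5 - 2*g²) + g = 5 + g - 2*g²)
(9 + 1*c(0))*(T(-17) + 271) = (9 + 1*(0*(2 + 0)))*((5 - 17 - 2*(-17)²) + 271) = (9 + 1*(0*2))*((5 - 17 - 2*289) + 271) = (9 + 1*0)*((5 - 17 - 578) + 271) = (9 + 0)*(-590 + 271) = 9*(-319) = -2871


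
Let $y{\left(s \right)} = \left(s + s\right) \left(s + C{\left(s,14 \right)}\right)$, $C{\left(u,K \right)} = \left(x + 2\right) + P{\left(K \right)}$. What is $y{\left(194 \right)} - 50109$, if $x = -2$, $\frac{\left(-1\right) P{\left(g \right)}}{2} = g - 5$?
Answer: $18179$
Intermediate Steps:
$P{\left(g \right)} = 10 - 2 g$ ($P{\left(g \right)} = - 2 \left(g - 5\right) = - 2 \left(-5 + g\right) = 10 - 2 g$)
$C{\left(u,K \right)} = 10 - 2 K$ ($C{\left(u,K \right)} = \left(-2 + 2\right) - \left(-10 + 2 K\right) = 0 - \left(-10 + 2 K\right) = 10 - 2 K$)
$y{\left(s \right)} = 2 s \left(-18 + s\right)$ ($y{\left(s \right)} = \left(s + s\right) \left(s + \left(10 - 28\right)\right) = 2 s \left(s + \left(10 - 28\right)\right) = 2 s \left(s - 18\right) = 2 s \left(-18 + s\right)$)
$y{\left(194 \right)} - 50109 = 2 \cdot 194 \left(-18 + 194\right) - 50109 = 2 \cdot 194 \cdot 176 - 50109 = 68288 - 50109 = 18179$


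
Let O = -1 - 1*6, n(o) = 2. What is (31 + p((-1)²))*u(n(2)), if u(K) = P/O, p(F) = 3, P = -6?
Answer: 204/7 ≈ 29.143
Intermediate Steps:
O = -7 (O = -1 - 6 = -7)
u(K) = 6/7 (u(K) = -6/(-7) = -6*(-⅐) = 6/7)
(31 + p((-1)²))*u(n(2)) = (31 + 3)*(6/7) = 34*(6/7) = 204/7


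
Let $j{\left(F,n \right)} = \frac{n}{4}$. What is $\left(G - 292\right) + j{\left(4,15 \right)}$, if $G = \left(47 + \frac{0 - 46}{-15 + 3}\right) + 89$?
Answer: $- \frac{1781}{12} \approx -148.42$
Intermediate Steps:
$j{\left(F,n \right)} = \frac{n}{4}$ ($j{\left(F,n \right)} = n \frac{1}{4} = \frac{n}{4}$)
$G = \frac{839}{6}$ ($G = \left(47 - \frac{46}{-12}\right) + 89 = \left(47 - - \frac{23}{6}\right) + 89 = \left(47 + \frac{23}{6}\right) + 89 = \frac{305}{6} + 89 = \frac{839}{6} \approx 139.83$)
$\left(G - 292\right) + j{\left(4,15 \right)} = \left(\frac{839}{6} - 292\right) + \frac{1}{4} \cdot 15 = - \frac{913}{6} + \frac{15}{4} = - \frac{1781}{12}$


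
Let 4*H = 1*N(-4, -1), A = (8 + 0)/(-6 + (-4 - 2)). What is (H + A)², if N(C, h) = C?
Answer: 25/9 ≈ 2.7778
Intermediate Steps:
A = -⅔ (A = 8/(-6 - 6) = 8/(-12) = 8*(-1/12) = -⅔ ≈ -0.66667)
H = -1 (H = (1*(-4))/4 = (¼)*(-4) = -1)
(H + A)² = (-1 - ⅔)² = (-5/3)² = 25/9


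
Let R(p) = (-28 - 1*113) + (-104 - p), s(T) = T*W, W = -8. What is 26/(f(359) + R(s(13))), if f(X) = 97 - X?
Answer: -2/31 ≈ -0.064516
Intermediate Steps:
s(T) = -8*T (s(T) = T*(-8) = -8*T)
R(p) = -245 - p (R(p) = (-28 - 113) + (-104 - p) = -141 + (-104 - p) = -245 - p)
26/(f(359) + R(s(13))) = 26/((97 - 1*359) + (-245 - (-8)*13)) = 26/((97 - 359) + (-245 - 1*(-104))) = 26/(-262 + (-245 + 104)) = 26/(-262 - 141) = 26/(-403) = -1/403*26 = -2/31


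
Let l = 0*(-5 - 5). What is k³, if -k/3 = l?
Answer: 0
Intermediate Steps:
l = 0 (l = 0*(-10) = 0)
k = 0 (k = -3*0 = 0)
k³ = 0³ = 0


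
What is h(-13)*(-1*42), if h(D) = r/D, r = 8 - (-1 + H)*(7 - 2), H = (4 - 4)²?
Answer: 42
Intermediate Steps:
H = 0 (H = 0² = 0)
r = 13 (r = 8 - (-1 + 0)*(7 - 2) = 8 - (-1)*5 = 8 - 1*(-5) = 8 + 5 = 13)
h(D) = 13/D
h(-13)*(-1*42) = (13/(-13))*(-1*42) = (13*(-1/13))*(-42) = -1*(-42) = 42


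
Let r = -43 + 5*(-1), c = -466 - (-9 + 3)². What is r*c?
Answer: 24096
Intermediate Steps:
c = -502 (c = -466 - 1*(-6)² = -466 - 1*36 = -466 - 36 = -502)
r = -48 (r = -43 - 5 = -48)
r*c = -48*(-502) = 24096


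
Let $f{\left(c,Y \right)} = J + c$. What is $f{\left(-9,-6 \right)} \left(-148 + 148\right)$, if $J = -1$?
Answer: $0$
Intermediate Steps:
$f{\left(c,Y \right)} = -1 + c$
$f{\left(-9,-6 \right)} \left(-148 + 148\right) = \left(-1 - 9\right) \left(-148 + 148\right) = \left(-10\right) 0 = 0$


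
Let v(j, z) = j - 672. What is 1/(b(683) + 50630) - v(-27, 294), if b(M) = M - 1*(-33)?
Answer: 35890855/51346 ≈ 699.00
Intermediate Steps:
v(j, z) = -672 + j
b(M) = 33 + M (b(M) = M + 33 = 33 + M)
1/(b(683) + 50630) - v(-27, 294) = 1/((33 + 683) + 50630) - (-672 - 27) = 1/(716 + 50630) - 1*(-699) = 1/51346 + 699 = 35890855/51346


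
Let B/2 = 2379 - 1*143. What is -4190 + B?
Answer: 282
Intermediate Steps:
B = 4472 (B = 2*(2379 - 1*143) = 2*(2379 - 143) = 2*2236 = 4472)
-4190 + B = -4190 + 4472 = 282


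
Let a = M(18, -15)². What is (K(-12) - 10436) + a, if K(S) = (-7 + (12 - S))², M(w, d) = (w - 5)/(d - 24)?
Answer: -91322/9 ≈ -10147.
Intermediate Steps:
M(w, d) = (-5 + w)/(-24 + d)
K(S) = (5 - S)²
a = ⅑ (a = ((-5 + 18)/(-24 - 15))² = (13/(-39))² = (-1/39*13)² = (-⅓)² = ⅑ ≈ 0.11111)
(K(-12) - 10436) + a = ((-5 - 12)² - 10436) + ⅑ = ((-17)² - 10436) + ⅑ = (289 - 10436) + ⅑ = -10147 + ⅑ = -91322/9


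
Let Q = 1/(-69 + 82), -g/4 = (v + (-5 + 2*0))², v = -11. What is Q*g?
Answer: -1024/13 ≈ -78.769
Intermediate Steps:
g = -1024 (g = -4*(-11 + (-5 + 2*0))² = -4*(-11 + (-5 + 0))² = -4*(-11 - 5)² = -4*(-16)² = -4*256 = -1024)
Q = 1/13 ≈ 0.076923
Q*g = (1/13)*(-1024) = -1024/13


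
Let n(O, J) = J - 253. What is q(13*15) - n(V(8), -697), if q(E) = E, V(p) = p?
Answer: 1145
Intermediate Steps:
n(O, J) = -253 + J
q(13*15) - n(V(8), -697) = 13*15 - (-253 - 697) = 195 - 1*(-950) = 195 + 950 = 1145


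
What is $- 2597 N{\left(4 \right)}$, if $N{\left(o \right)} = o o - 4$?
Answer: $-31164$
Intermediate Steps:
$N{\left(o \right)} = -4 + o^{2}$ ($N{\left(o \right)} = o^{2} - 4 = -4 + o^{2}$)
$- 2597 N{\left(4 \right)} = - 2597 \left(-4 + 4^{2}\right) = - 2597 \left(-4 + 16\right) = \left(-2597\right) 12 = -31164$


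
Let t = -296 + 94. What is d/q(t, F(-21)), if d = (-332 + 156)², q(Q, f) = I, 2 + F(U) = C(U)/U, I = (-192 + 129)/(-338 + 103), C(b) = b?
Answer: 7279360/63 ≈ 1.1555e+5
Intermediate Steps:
I = 63/235 (I = -63/(-235) = -63*(-1/235) = 63/235 ≈ 0.26809)
t = -202
F(U) = -1 (F(U) = -2 + U/U = -2 + 1 = -1)
q(Q, f) = 63/235
d = 30976 (d = (-176)² = 30976)
d/q(t, F(-21)) = 30976/(63/235) = 30976*(235/63) = 7279360/63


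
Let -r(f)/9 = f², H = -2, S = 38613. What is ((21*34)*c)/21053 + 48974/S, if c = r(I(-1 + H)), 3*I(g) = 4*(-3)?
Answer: -2938984586/812919489 ≈ -3.6153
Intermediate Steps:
I(g) = -4 (I(g) = (4*(-3))/3 = (⅓)*(-12) = -4)
r(f) = -9*f²
c = -144 (c = -9*(-4)² = -9*16 = -144)
((21*34)*c)/21053 + 48974/S = ((21*34)*(-144))/21053 + 48974/38613 = (714*(-144))*(1/21053) + 48974*(1/38613) = -102816*1/21053 + 48974/38613 = -102816/21053 + 48974/38613 = -2938984586/812919489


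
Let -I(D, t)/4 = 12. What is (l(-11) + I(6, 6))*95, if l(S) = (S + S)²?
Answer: 41420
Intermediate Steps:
I(D, t) = -48 (I(D, t) = -4*12 = -48)
l(S) = 4*S² (l(S) = (2*S)² = 4*S²)
(l(-11) + I(6, 6))*95 = (4*(-11)² - 48)*95 = (4*121 - 48)*95 = (484 - 48)*95 = 436*95 = 41420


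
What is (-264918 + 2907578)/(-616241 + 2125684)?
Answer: 2642660/1509443 ≈ 1.7508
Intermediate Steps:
(-264918 + 2907578)/(-616241 + 2125684) = 2642660/1509443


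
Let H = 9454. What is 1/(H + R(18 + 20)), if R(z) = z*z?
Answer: 1/10898 ≈ 9.1760e-5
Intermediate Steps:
R(z) = z²
1/(H + R(18 + 20)) = 1/(9454 + (18 + 20)²) = 1/(9454 + 38²) = 1/(9454 + 1444) = 1/10898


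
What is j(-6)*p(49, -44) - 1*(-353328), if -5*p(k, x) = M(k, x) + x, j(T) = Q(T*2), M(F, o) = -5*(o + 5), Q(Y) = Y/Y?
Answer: 1766489/5 ≈ 3.5330e+5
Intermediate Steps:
Q(Y) = 1
M(F, o) = -25 - 5*o (M(F, o) = -5*(5 + o) = -25 - 5*o)
j(T) = 1
p(k, x) = 5 + 4*x/5 (p(k, x) = -((-25 - 5*x) + x)/5 = -(-25 - 4*x)/5 = 5 + 4*x/5)
j(-6)*p(49, -44) - 1*(-353328) = 1*(5 + (⅘)*(-44)) - 1*(-353328) = 1*(5 - 176/5) + 353328 = 1*(-151/5) + 353328 = -151/5 + 353328 = 1766489/5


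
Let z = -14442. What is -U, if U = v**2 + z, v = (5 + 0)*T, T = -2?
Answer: 14342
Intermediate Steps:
v = -10 (v = (5 + 0)*(-2) = 5*(-2) = -10)
U = -14342 (U = (-10)**2 - 14442 = 100 - 14442 = -14342)
-U = -1*(-14342) = 14342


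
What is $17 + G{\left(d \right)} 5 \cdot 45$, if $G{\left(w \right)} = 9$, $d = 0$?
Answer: $2042$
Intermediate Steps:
$17 + G{\left(d \right)} 5 \cdot 45 = 17 + 9 \cdot 5 \cdot 45 = 17 + 9 \cdot 225 = 17 + 2025 = 2042$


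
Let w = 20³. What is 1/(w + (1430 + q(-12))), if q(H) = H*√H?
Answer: 4715/44463314 + 6*I*√3/22231657 ≈ 0.00010604 + 4.6746e-7*I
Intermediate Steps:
q(H) = H^(3/2)
w = 8000
1/(w + (1430 + q(-12))) = 1/(8000 + (1430 + (-12)^(3/2))) = 1/(8000 + (1430 - 24*I*√3)) = 1/(9430 - 24*I*√3)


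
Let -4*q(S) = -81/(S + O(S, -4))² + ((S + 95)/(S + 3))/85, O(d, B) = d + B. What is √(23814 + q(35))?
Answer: √4809973107061/14212 ≈ 154.32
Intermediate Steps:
O(d, B) = B + d
q(S) = 81/(4*(-4 + 2*S)²) - (95 + S)/(340*(3 + S)) (q(S) = -(-81/(S + (-4 + S))² + ((S + 95)/(S + 3))/85)/4 = -(-81/(-4 + 2*S)² + ((95 + S)/(3 + S))*(1/85))/4 = -(-81/(-4 + 2*S)² + (95 + S)/(85*(3 + S)))/4 = 81/(4*(-4 + 2*S)²) - (95 + S)/(340*(3 + S)))
√(23814 + q(35)) = √(23814 + (20655 - 380*(-2 + 35)² + 6885*35 - 4*35*(-2 + 35)²)/(1360*(-2 + 35)²*(3 + 35))) = √(23814 + (1/1360)*(20655 - 380*33² + 240975 - 4*35*33²)/(33²*38)) = √(23814 + (1/1360)*(1/1089)*(1/38)*(20655 - 380*1089 + 240975 - 4*35*1089)) = √(23814 + (1/1360)*(1/1089)*(1/38)*(20655 - 413820 + 240975 - 152460)) = √(23814 + (1/1360)*(1/1089)*(1/38)*(-304650)) = √(23814 - 3385/625328) = √(14891557607/625328) = √4809973107061/14212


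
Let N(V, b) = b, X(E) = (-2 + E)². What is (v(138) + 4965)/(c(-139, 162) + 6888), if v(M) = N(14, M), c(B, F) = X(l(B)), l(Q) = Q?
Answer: 1701/8923 ≈ 0.19063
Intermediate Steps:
c(B, F) = (-2 + B)²
v(M) = M
(v(138) + 4965)/(c(-139, 162) + 6888) = (138 + 4965)/((-2 - 139)² + 6888) = 5103/((-141)² + 6888) = 5103/(19881 + 6888) = 5103/26769 = 5103*(1/26769) = 1701/8923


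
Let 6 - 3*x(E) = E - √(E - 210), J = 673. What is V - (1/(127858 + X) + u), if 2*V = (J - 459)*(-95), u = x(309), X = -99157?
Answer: -288846865/28701 - √11 ≈ -10067.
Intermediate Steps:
x(E) = 2 - E/3 + √(-210 + E)/3 (x(E) = 2 - (E - √(E - 210))/3 = 2 - (E - √(-210 + E))/3 = 2 + (-E/3 + √(-210 + E)/3) = 2 - E/3 + √(-210 + E)/3)
u = -101 + √11 (u = 2 - ⅓*309 + √(-210 + 309)/3 = 2 - 103 + √99/3 = 2 - 103 + (3*√11)/3 = 2 - 103 + √11 = -101 + √11 ≈ -97.683)
V = -10165 (V = ((673 - 459)*(-95))/2 = (214*(-95))/2 = (½)*(-20330) = -10165)
V - (1/(127858 + X) + u) = -10165 - (1/(127858 - 99157) + (-101 + √11)) = -10165 - (1/28701 + (-101 + √11)) = -10165 - (-2898800/28701 + √11) = -10165 + (2898800/28701 - √11) = -288846865/28701 - √11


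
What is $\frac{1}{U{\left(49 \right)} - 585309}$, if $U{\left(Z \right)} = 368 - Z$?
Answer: $- \frac{1}{584990} \approx -1.7094 \cdot 10^{-6}$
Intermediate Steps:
$\frac{1}{U{\left(49 \right)} - 585309} = \frac{1}{\left(368 - 49\right) - 585309} = \frac{1}{319 - 585309} = \frac{1}{-584990} = - \frac{1}{584990}$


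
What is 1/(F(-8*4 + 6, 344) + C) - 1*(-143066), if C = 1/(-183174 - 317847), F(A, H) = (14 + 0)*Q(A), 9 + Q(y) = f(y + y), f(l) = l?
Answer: 61213925751689/427871935 ≈ 1.4307e+5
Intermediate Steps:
Q(y) = -9 + 2*y (Q(y) = -9 + (y + y) = -9 + 2*y)
F(A, H) = -126 + 28*A (F(A, H) = (14 + 0)*(-9 + 2*A) = 14*(-9 + 2*A) = -126 + 28*A)
C = -1/501021 (C = 1/(-501021) = -1/501021 ≈ -1.9959e-6)
1/(F(-8*4 + 6, 344) + C) - 1*(-143066) = 1/((-126 + 28*(-8*4 + 6)) - 1/501021) - 1*(-143066) = 1/((-126 + 28*(-32 + 6)) - 1/501021) + 143066 = 1/((-126 + 28*(-26)) - 1/501021) + 143066 = 1/((-126 - 728) - 1/501021) + 143066 = 1/(-854 - 1/501021) + 143066 = 1/(-427871935/501021) + 143066 = -501021/427871935 + 143066 = 61213925751689/427871935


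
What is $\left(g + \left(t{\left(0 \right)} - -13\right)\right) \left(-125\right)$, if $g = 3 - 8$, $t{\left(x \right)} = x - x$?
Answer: $-1000$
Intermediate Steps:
$t{\left(x \right)} = 0$
$g = -5$ ($g = 3 - 8 = -5$)
$\left(g + \left(t{\left(0 \right)} - -13\right)\right) \left(-125\right) = \left(-5 + \left(0 - -13\right)\right) \left(-125\right) = \left(-5 + \left(0 + 13\right)\right) \left(-125\right) = \left(-5 + 13\right) \left(-125\right) = 8 \left(-125\right) = -1000$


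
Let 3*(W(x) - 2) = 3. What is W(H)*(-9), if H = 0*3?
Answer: -27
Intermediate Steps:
H = 0
W(x) = 3 (W(x) = 2 + (⅓)*3 = 2 + 1 = 3)
W(H)*(-9) = 3*(-9) = -27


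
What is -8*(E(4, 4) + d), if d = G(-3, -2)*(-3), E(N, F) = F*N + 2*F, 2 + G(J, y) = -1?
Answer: -264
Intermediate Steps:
G(J, y) = -3 (G(J, y) = -2 - 1 = -3)
E(N, F) = 2*F + F*N
d = 9 (d = -3*(-3) = 9)
-8*(E(4, 4) + d) = -8*(4*(2 + 4) + 9) = -8*(4*6 + 9) = -8*(24 + 9) = -8*33 = -264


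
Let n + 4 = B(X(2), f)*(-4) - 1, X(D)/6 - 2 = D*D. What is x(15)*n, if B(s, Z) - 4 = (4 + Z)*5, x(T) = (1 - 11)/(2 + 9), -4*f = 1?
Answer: 960/11 ≈ 87.273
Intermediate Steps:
f = -¼ (f = -¼*1 = -¼ ≈ -0.25000)
x(T) = -10/11
X(D) = 12 + 6*D² (X(D) = 12 + 6*(D*D) = 12 + 6*D²)
B(s, Z) = 24 + 5*Z (B(s, Z) = 4 + (4 + Z)*5 = 4 + (20 + 5*Z) = 24 + 5*Z)
n = -96 (n = -4 + ((24 + 5*(-¼))*(-4) - 1) = -4 + ((24 - 5/4)*(-4) - 1) = -4 + ((91/4)*(-4) - 1) = -4 + (-91 - 1) = -4 - 92 = -96)
x(15)*n = -10/11*(-96) = 960/11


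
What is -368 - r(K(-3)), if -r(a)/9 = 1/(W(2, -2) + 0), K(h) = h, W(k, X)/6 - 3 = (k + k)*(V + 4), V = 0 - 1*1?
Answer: -3679/10 ≈ -367.90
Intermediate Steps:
V = -1 (V = 0 - 1 = -1)
W(k, X) = 18 + 36*k (W(k, X) = 18 + 6*((k + k)*(-1 + 4)) = 18 + 6*((2*k)*3) = 18 + 6*(6*k) = 18 + 36*k)
r(a) = -⅒ (r(a) = -9/((18 + 36*2) + 0) = -9/((18 + 72) + 0) = -9/(90 + 0) = -9/90 = -9*1/90 = -⅒)
-368 - r(K(-3)) = -368 - 1*(-⅒) = -368 + ⅒ = -3679/10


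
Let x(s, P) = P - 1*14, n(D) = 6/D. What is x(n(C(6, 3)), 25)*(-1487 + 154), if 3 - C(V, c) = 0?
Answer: -14663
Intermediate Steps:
C(V, c) = 3 (C(V, c) = 3 - 1*0 = 3 + 0 = 3)
x(s, P) = -14 + P (x(s, P) = P - 14 = -14 + P)
x(n(C(6, 3)), 25)*(-1487 + 154) = (-14 + 25)*(-1487 + 154) = 11*(-1333) = -14663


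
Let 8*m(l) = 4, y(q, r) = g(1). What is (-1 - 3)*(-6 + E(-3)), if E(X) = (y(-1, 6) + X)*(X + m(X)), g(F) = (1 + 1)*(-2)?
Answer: -46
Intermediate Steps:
g(F) = -4 (g(F) = 2*(-2) = -4)
y(q, r) = -4
m(l) = ½ (m(l) = (⅛)*4 = ½)
E(X) = (½ + X)*(-4 + X) (E(X) = (-4 + X)*(X + ½) = (-4 + X)*(½ + X) = (½ + X)*(-4 + X))
(-1 - 3)*(-6 + E(-3)) = (-1 - 3)*(-6 + (-2 + (-3)² - 7/2*(-3))) = -4*(-6 + (-2 + 9 + 21/2)) = -4*(-6 + 35/2) = -4*23/2 = -46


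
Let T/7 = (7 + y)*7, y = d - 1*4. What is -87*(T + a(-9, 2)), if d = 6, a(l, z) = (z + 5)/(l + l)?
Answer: -229999/6 ≈ -38333.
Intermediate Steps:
a(l, z) = (5 + z)/(2*l) (a(l, z) = (5 + z)/((2*l)) = (5 + z)*(1/(2*l)) = (5 + z)/(2*l))
y = 2 (y = 6 - 1*4 = 6 - 4 = 2)
T = 441 (T = 7*((7 + 2)*7) = 7*(9*7) = 7*63 = 441)
-87*(T + a(-9, 2)) = -87*(441 + (1/2)*(5 + 2)/(-9)) = -87*(441 + (1/2)*(-1/9)*7) = -87*(441 - 7/18) = -87*7931/18 = -229999/6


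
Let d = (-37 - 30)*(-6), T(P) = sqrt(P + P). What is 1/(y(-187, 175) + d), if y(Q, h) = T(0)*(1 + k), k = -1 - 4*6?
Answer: 1/402 ≈ 0.0024876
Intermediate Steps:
T(P) = sqrt(2)*sqrt(P) (T(P) = sqrt(2*P) = sqrt(2)*sqrt(P))
d = 402 (d = -67*(-6) = 402)
k = -25 (k = -1 - 24 = -25)
y(Q, h) = 0 (y(Q, h) = (sqrt(2)*sqrt(0))*(1 - 25) = (sqrt(2)*0)*(-24) = 0*(-24) = 0)
1/(y(-187, 175) + d) = 1/(0 + 402) = 1/402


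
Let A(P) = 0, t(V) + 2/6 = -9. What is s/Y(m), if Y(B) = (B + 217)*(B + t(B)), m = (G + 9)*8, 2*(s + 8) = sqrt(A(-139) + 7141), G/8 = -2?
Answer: 6/7889 - 3*sqrt(7141)/63112 ≈ -0.0032563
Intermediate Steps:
G = -16 (G = 8*(-2) = -16)
t(V) = -28/3 (t(V) = -1/3 - 9 = -28/3)
s = -8 + sqrt(7141)/2 (s = -8 + sqrt(0 + 7141)/2 = -8 + sqrt(7141)/2 ≈ 34.252)
m = -56 (m = (-16 + 9)*8 = -7*8 = -56)
Y(B) = (217 + B)*(-28/3 + B) (Y(B) = (B + 217)*(B - 28/3) = (217 + B)*(-28/3 + B))
s/Y(m) = (-8 + sqrt(7141)/2)/(-6076/3 + (-56)**2 + (623/3)*(-56)) = (-8 + sqrt(7141)/2)/(-6076/3 + 3136 - 34888/3) = (-8 + sqrt(7141)/2)/(-31556/3) = (-8 + sqrt(7141)/2)*(-3/31556) = 6/7889 - 3*sqrt(7141)/63112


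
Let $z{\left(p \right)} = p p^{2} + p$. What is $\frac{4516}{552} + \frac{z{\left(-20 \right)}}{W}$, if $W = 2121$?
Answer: $\frac{429283}{97566} \approx 4.3999$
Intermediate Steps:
$z{\left(p \right)} = p + p^{3}$ ($z{\left(p \right)} = p^{3} + p = p + p^{3}$)
$\frac{4516}{552} + \frac{z{\left(-20 \right)}}{W} = \frac{4516}{552} + \frac{-20 + \left(-20\right)^{3}}{2121} = 4516 \cdot \frac{1}{552} + \left(-20 - 8000\right) \frac{1}{2121} = \frac{1129}{138} - \frac{8020}{2121} = \frac{429283}{97566}$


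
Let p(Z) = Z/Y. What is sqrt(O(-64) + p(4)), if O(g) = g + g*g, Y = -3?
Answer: 2*sqrt(9069)/3 ≈ 63.488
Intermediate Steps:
O(g) = g + g**2
p(Z) = -Z/3 (p(Z) = Z/(-3) = Z*(-1/3) = -Z/3)
sqrt(O(-64) + p(4)) = sqrt(-64*(1 - 64) - 1/3*4) = sqrt(-64*(-63) - 4/3) = sqrt(4032 - 4/3) = sqrt(12092/3) = 2*sqrt(9069)/3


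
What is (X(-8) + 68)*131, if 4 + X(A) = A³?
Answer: -58688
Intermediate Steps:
X(A) = -4 + A³
(X(-8) + 68)*131 = ((-4 + (-8)³) + 68)*131 = ((-4 - 512) + 68)*131 = (-516 + 68)*131 = -448*131 = -58688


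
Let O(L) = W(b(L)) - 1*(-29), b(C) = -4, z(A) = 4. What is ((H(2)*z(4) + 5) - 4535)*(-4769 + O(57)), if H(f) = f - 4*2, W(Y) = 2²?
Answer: 21567744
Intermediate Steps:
W(Y) = 4
H(f) = -8 + f (H(f) = f - 8 = -8 + f)
O(L) = 33 (O(L) = 4 - 1*(-29) = 4 + 29 = 33)
((H(2)*z(4) + 5) - 4535)*(-4769 + O(57)) = (((-8 + 2)*4 + 5) - 4535)*(-4769 + 33) = ((-6*4 + 5) - 4535)*(-4736) = ((-24 + 5) - 4535)*(-4736) = (-19 - 4535)*(-4736) = -4554*(-4736) = 21567744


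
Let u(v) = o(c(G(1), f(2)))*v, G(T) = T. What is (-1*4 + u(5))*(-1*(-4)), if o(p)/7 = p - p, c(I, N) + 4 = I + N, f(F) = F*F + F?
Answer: -16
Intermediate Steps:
f(F) = F + F² (f(F) = F² + F = F + F²)
c(I, N) = -4 + I + N (c(I, N) = -4 + (I + N) = -4 + I + N)
o(p) = 0 (o(p) = 7*(p - p) = 7*0 = 0)
u(v) = 0 (u(v) = 0*v = 0)
(-1*4 + u(5))*(-1*(-4)) = (-1*4 + 0)*(-1*(-4)) = (-4 + 0)*4 = -4*4 = -16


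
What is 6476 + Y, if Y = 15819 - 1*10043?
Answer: 12252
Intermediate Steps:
Y = 5776 (Y = 15819 - 10043 = 5776)
6476 + Y = 6476 + 5776 = 12252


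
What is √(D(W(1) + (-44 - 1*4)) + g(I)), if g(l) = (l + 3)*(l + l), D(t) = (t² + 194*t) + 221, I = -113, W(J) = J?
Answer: 2*√4543 ≈ 134.80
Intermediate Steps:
D(t) = 221 + t² + 194*t
g(l) = 2*l*(3 + l) (g(l) = (3 + l)*(2*l) = 2*l*(3 + l))
√(D(W(1) + (-44 - 1*4)) + g(I)) = √((221 + (1 + (-44 - 1*4))² + 194*(1 + (-44 - 1*4))) + 2*(-113)*(3 - 113)) = √((221 + (1 + (-44 - 4))² + 194*(1 + (-44 - 4))) + 2*(-113)*(-110)) = √((221 + (1 - 48)² + 194*(1 - 48)) + 24860) = √((221 + (-47)² + 194*(-47)) + 24860) = √((221 + 2209 - 9118) + 24860) = √(-6688 + 24860) = √18172 = 2*√4543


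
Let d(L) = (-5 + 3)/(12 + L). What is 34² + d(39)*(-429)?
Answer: 19938/17 ≈ 1172.8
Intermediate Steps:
d(L) = -2/(12 + L)
34² + d(39)*(-429) = 34² - 2/(12 + 39)*(-429) = 1156 - 2/51*(-429) = 1156 + 286/17 = 19938/17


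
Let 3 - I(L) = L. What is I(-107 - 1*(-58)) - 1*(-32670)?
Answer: 32722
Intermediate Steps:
I(L) = 3 - L
I(-107 - 1*(-58)) - 1*(-32670) = (3 - (-107 - 1*(-58))) - 1*(-32670) = (3 - (-107 + 58)) + 32670 = (3 - 1*(-49)) + 32670 = (3 + 49) + 32670 = 52 + 32670 = 32722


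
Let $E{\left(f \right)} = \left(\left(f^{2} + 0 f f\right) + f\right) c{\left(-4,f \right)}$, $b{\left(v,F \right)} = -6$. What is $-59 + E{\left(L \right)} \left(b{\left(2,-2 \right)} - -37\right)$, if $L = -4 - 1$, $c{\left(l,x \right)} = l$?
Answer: $-2539$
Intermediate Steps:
$L = -5$ ($L = -4 - 1 = -5$)
$E{\left(f \right)} = - 4 f - 4 f^{2}$ ($E{\left(f \right)} = \left(\left(f^{2} + 0 f f\right) + f\right) \left(-4\right) = \left(\left(f^{2} + 0 f\right) + f\right) \left(-4\right) = \left(\left(f^{2} + 0\right) + f\right) \left(-4\right) = \left(f^{2} + f\right) \left(-4\right) = \left(f + f^{2}\right) \left(-4\right) = - 4 f - 4 f^{2}$)
$-59 + E{\left(L \right)} \left(b{\left(2,-2 \right)} - -37\right) = -59 + \left(-4\right) \left(-5\right) \left(1 - 5\right) \left(-6 - -37\right) = -59 + \left(-4\right) \left(-5\right) \left(-4\right) \left(-6 + 37\right) = -59 - 2480 = -2539$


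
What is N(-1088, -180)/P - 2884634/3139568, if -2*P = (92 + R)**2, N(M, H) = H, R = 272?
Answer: -11908506937/12999381304 ≈ -0.91608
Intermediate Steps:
P = -66248 (P = -(92 + 272)**2/2 = -1/2*364**2 = -1/2*132496 = -66248)
N(-1088, -180)/P - 2884634/3139568 = -180/(-66248) - 2884634/3139568 = -180*(-1/66248) - 2884634*1/3139568 = 45/16562 - 1442317/1569784 = -11908506937/12999381304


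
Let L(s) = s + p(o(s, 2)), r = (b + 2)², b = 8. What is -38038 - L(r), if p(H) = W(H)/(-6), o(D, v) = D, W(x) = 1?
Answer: -228827/6 ≈ -38138.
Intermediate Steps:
p(H) = -⅙ (p(H) = 1/(-6) = 1*(-⅙) = -⅙)
r = 100 (r = (8 + 2)² = 10² = 100)
L(s) = -⅙ + s (L(s) = s - ⅙ = -⅙ + s)
-38038 - L(r) = -38038 - (-⅙ + 100) = -38038 - 1*599/6 = -38038 - 599/6 = -228827/6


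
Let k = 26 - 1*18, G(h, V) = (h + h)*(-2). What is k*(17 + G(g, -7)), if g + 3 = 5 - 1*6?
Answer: 264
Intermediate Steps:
g = -4 (g = -3 + (5 - 1*6) = -3 + (5 - 6) = -3 - 1 = -4)
G(h, V) = -4*h (G(h, V) = (2*h)*(-2) = -4*h)
k = 8 (k = 26 - 18 = 8)
k*(17 + G(g, -7)) = 8*(17 - 4*(-4)) = 8*(17 + 16) = 8*33 = 264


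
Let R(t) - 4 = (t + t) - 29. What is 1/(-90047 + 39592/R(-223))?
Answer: -471/42451729 ≈ -1.1095e-5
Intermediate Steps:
R(t) = -25 + 2*t (R(t) = 4 + ((t + t) - 29) = 4 + (2*t - 29) = 4 + (-29 + 2*t) = -25 + 2*t)
1/(-90047 + 39592/R(-223)) = 1/(-90047 + 39592/(-25 + 2*(-223))) = 1/(-90047 + 39592/(-25 - 446)) = 1/(-90047 + 39592/(-471)) = 1/(-90047 + 39592*(-1/471)) = 1/(-90047 - 39592/471) = 1/(-42451729/471) = -471/42451729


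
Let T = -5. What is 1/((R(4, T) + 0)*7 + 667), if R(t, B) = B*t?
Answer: 1/527 ≈ 0.0018975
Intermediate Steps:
1/((R(4, T) + 0)*7 + 667) = 1/((-5*4 + 0)*7 + 667) = 1/((-20 + 0)*7 + 667) = 1/(-20*7 + 667) = 1/(-140 + 667) = 1/527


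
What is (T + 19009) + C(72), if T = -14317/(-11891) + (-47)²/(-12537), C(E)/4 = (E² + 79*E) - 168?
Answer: 9216867622285/149077467 ≈ 61826.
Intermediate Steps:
C(E) = -672 + 4*E² + 316*E (C(E) = 4*((E² + 79*E) - 168) = 4*(-168 + E² + 79*E) = -672 + 4*E² + 316*E)
T = 153225010/149077467 (T = -14317*(-1/11891) + 2209*(-1/12537) = 14317/11891 - 2209/12537 = 153225010/149077467 ≈ 1.0278)
(T + 19009) + C(72) = (153225010/149077467 + 19009) + (-672 + 4*72² + 316*72) = 2833966795213/149077467 + (-672 + 4*5184 + 22752) = 2833966795213/149077467 + (-672 + 20736 + 22752) = 2833966795213/149077467 + 42816 = 9216867622285/149077467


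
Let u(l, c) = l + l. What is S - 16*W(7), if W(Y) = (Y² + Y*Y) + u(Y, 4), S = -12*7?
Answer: -1876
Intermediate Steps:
S = -84
u(l, c) = 2*l
W(Y) = 2*Y + 2*Y² (W(Y) = (Y² + Y*Y) + 2*Y = (Y² + Y²) + 2*Y = 2*Y² + 2*Y = 2*Y + 2*Y²)
S - 16*W(7) = -84 - 32*7*(1 + 7) = -84 - 32*7*8 = -84 - 16*112 = -84 - 1792 = -1876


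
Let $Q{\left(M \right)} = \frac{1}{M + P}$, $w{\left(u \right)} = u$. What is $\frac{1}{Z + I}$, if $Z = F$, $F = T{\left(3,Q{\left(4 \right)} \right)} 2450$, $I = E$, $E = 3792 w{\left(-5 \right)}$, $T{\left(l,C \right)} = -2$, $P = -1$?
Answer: $- \frac{1}{23860} \approx -4.1911 \cdot 10^{-5}$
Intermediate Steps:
$Q{\left(M \right)} = \frac{1}{-1 + M}$ ($Q{\left(M \right)} = \frac{1}{M - 1} = \frac{1}{-1 + M}$)
$E = -18960$ ($E = 3792 \left(-5\right) = -18960$)
$I = -18960$
$F = -4900$ ($F = \left(-2\right) 2450 = -4900$)
$Z = -4900$
$\frac{1}{Z + I} = \frac{1}{-4900 - 18960} = \frac{1}{-23860} = - \frac{1}{23860}$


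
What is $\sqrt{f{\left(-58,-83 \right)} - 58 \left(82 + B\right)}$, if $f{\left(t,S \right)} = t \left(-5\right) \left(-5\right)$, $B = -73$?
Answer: $2 i \sqrt{493} \approx 44.407 i$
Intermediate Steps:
$f{\left(t,S \right)} = 25 t$ ($f{\left(t,S \right)} = - 5 t \left(-5\right) = 25 t$)
$\sqrt{f{\left(-58,-83 \right)} - 58 \left(82 + B\right)} = \sqrt{25 \left(-58\right) - 58 \left(82 - 73\right)} = \sqrt{-1450 - 522} = \sqrt{-1972} = 2 i \sqrt{493}$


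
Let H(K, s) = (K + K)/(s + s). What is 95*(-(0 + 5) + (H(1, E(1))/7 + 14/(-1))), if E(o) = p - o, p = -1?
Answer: -25365/14 ≈ -1811.8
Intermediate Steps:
E(o) = -1 - o
H(K, s) = K/s (H(K, s) = (2*K)/((2*s)) = (2*K)*(1/(2*s)) = K/s)
95*(-(0 + 5) + (H(1, E(1))/7 + 14/(-1))) = 95*(-(0 + 5) + ((1/(-1 - 1*1))/7 + 14/(-1))) = 95*(-1*5 + ((1/(-1 - 1))*(⅐) + 14*(-1))) = 95*(-5 + ((1/(-2))*(⅐) - 14)) = 95*(-5 + ((1*(-½))*(⅐) - 14)) = 95*(-5 + (-½*⅐ - 14)) = 95*(-5 + (-1/14 - 14)) = 95*(-5 - 197/14) = 95*(-267/14) = -25365/14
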